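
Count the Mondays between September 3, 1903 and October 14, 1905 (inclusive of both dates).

110

September 3, 1903 is a Thursday.
That's 773 days from start to end, counting both.
773 = 7 × 110 + 3, so there are 110 full weeks plus 3 extra days.
Each full week contributes one Monday: 110 so far.
The 3 extra days are Thu, Fri, Sat — none qualify.
Total: 110 + 0 = 110.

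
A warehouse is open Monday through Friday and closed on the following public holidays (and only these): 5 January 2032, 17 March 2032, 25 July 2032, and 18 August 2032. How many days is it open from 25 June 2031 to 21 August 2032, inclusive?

25 June 2031 is a Wednesday.
That's 424 days from start to end, counting both.
424 = 7 × 60 + 4, so there are 60 full weeks plus 4 extra days.
Each full week contributes 5 weekdays (Mon–Fri): 60 × 5 = 300.
The 4 extra days are Wed, Thu, Fri, Sat — 3 of them qualify.
Total: 300 + 3 = 303.
Holidays: 5 January 2032 (Mon); 17 March 2032 (Wed); 25 July 2032 (Sun); 18 August 2032 (Wed).
3 of the 4 holidays fall on weekdays; the rest are weekends and were already excluded.
Business days: 303 − 3 = 300.

300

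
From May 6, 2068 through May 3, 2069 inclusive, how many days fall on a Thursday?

52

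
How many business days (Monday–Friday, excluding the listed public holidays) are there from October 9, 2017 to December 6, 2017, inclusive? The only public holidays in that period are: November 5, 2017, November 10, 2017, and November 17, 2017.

October 9, 2017 is a Monday.
From October 9, 2017 to December 6, 2017 is 59 days inclusive.
59 = 7 × 8 + 3, so there are 8 full weeks plus 3 extra days.
Each full week contributes 5 weekdays (Mon–Fri): 8 × 5 = 40.
The 3 extra days are Monday, Tuesday, Wednesday — 3 of them qualify.
Total: 40 + 3 = 43.
Holidays: November 5, 2017 (Sun); November 10, 2017 (Fri); November 17, 2017 (Fri).
2 of the 3 holidays fall on weekdays; the rest are weekends and were already excluded.
Business days: 43 − 2 = 41.

41 business days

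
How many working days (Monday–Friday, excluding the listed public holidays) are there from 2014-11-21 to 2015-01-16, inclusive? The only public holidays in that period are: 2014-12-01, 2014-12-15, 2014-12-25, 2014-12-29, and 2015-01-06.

2014-11-21 is a Friday.
That's 57 days from start to end, counting both.
57 = 7 × 8 + 1, so there are 8 full weeks plus 1 extra day.
Each full week contributes 5 weekdays (Mon–Fri): 8 × 5 = 40.
The 1 extra day is Fri — 1 of them qualifies.
Total: 40 + 1 = 41.
Holidays: 2014-12-01 (Mon); 2014-12-15 (Mon); 2014-12-25 (Thu); 2014-12-29 (Mon); 2015-01-06 (Tue).
All 5 holidays fall on weekdays, so subtract 5.
Business days: 41 − 5 = 36.

36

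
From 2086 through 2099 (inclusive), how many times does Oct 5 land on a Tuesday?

Day of week of October 5 in each year:
2086: Sat, 2087: Sun, 2088: Tue ✓, 2089: Wed, 2090: Thu, 2091: Fri, 2092: Sun, 2093: Mon, 2094: Tue ✓, 2095: Wed, 2096: Fri, 2097: Sat, 2098: Sun, 2099: Mon
Tuesdays: 2088, 2094.

2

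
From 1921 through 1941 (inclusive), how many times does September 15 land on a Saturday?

Day of week of September 15 in each year:
1921: Thu, 1922: Fri, 1923: Sat ✓, 1924: Mon, 1925: Tue, 1926: Wed, 1927: Thu, 1928: Sat ✓, 1929: Sun, 1930: Mon, 1931: Tue, 1932: Thu, 1933: Fri, 1934: Sat ✓, 1935: Sun, 1936: Tue, 1937: Wed, 1938: Thu, 1939: Fri, 1940: Sun, 1941: Mon
Saturdays: 1923, 1928, 1934.

3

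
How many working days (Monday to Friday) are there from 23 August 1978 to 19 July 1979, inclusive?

237

23 August 1978 is a Wednesday.
From 23 August 1978 to 19 July 1979 is 331 days inclusive.
331 = 7 × 47 + 2, so there are 47 full weeks plus 2 extra days.
Each full week contributes 5 weekdays (Mon–Fri): 47 × 5 = 235.
The 2 extra days are Wed, Thu — 2 of them qualify.
Total: 235 + 2 = 237.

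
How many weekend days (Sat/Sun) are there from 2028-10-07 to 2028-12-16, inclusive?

2028-10-07 is a Saturday.
From 2028-10-07 to 2028-12-16 is 71 days inclusive.
71 = 7 × 10 + 1, so there are 10 full weeks plus 1 extra day.
Each full week contributes 2 weekend days (Sat, Sun): 10 × 2 = 20.
The 1 extra day is Sat — 1 of them qualifies.
Total: 20 + 1 = 21.

21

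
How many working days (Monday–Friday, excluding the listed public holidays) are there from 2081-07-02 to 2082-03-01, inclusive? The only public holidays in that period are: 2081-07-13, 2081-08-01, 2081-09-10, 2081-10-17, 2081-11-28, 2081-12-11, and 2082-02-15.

168 working days

2081-07-02 is a Wednesday.
That's 243 days from start to end, counting both.
243 = 7 × 34 + 5, so there are 34 full weeks plus 5 extra days.
Each full week contributes 5 weekdays (Mon–Fri): 34 × 5 = 170.
The 5 extra days are Wednesday, Thursday, Friday, Saturday, Sunday — 3 of them qualify.
Total: 170 + 3 = 173.
Holidays: 2081-07-13 (Sun); 2081-08-01 (Fri); 2081-09-10 (Wed); 2081-10-17 (Fri); 2081-11-28 (Fri); 2081-12-11 (Thu); 2082-02-15 (Sun).
5 of the 7 holidays fall on weekdays; the rest are weekends and were already excluded.
Business days: 173 − 5 = 168.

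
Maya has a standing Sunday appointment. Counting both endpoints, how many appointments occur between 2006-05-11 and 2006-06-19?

6

2006-05-11 is a Thursday.
From 2006-05-11 to 2006-06-19 is 40 days inclusive.
40 = 7 × 5 + 5, so there are 5 full weeks plus 5 extra days.
Each full week contributes one Sunday: 5 so far.
The 5 extra days are Thursday, Friday, Saturday, Sunday, Monday — 1 of them qualifies.
Total: 5 + 1 = 6.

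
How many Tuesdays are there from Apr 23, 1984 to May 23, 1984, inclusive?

Apr 23, 1984 is a Monday.
The range spans 31 days (inclusive of both endpoints).
31 = 7 × 4 + 3, so there are 4 full weeks plus 3 extra days.
Each full week contributes one Tuesday: 4 so far.
The 3 extra days are Mon, Tue, Wed — 1 of them qualifies.
Total: 4 + 1 = 5.

5 Tuesdays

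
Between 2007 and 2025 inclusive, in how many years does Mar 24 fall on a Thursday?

3

Day of week of March 24 in each year:
2007: Sat, 2008: Mon, 2009: Tue, 2010: Wed, 2011: Thu ✓, 2012: Sat, 2013: Sun, 2014: Mon, 2015: Tue, 2016: Thu ✓, 2017: Fri, 2018: Sat, 2019: Sun, 2020: Tue, 2021: Wed, 2022: Thu ✓, 2023: Fri, 2024: Sun, 2025: Mon
Thursdays: 2011, 2016, 2022.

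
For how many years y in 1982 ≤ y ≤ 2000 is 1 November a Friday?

3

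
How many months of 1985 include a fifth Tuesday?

A month has five Tuesdays exactly when Tuesday falls within its first (length − 28) days.
Jan: 31 days, starts Tue → 5 of Tue, Wed, Thu ✓
Feb: 28 days, starts Fri → 5 of (none)
Mar: 31 days, starts Fri → 5 of Fri, Sat, Sun
Apr: 30 days, starts Mon → 5 of Mon, Tue ✓
May: 31 days, starts Wed → 5 of Wed, Thu, Fri
Jun: 30 days, starts Sat → 5 of Sat, Sun
Jul: 31 days, starts Mon → 5 of Mon, Tue, Wed ✓
Aug: 31 days, starts Thu → 5 of Thu, Fri, Sat
Sep: 30 days, starts Sun → 5 of Sun, Mon
Oct: 31 days, starts Tue → 5 of Tue, Wed, Thu ✓
Nov: 30 days, starts Fri → 5 of Fri, Sat
Dec: 31 days, starts Sun → 5 of Sun, Mon, Tue ✓
Months with five Tuesdays: Jan, Apr, Jul, Oct, Dec.

5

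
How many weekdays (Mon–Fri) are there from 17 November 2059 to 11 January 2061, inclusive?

17 November 2059 is a Monday.
From 17 November 2059 to 11 January 2061 is 422 days inclusive.
422 = 7 × 60 + 2, so there are 60 full weeks plus 2 extra days.
Each full week contributes 5 weekdays (Mon–Fri): 60 × 5 = 300.
The 2 extra days are Mon, Tue — 2 of them qualify.
Total: 300 + 2 = 302.

302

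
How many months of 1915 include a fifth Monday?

A month has five Mondays exactly when Monday falls within its first (length − 28) days.
Jan: 31 days, starts Fri → 5 of Fri, Sat, Sun
Feb: 28 days, starts Mon → 5 of (none)
Mar: 31 days, starts Mon → 5 of Mon, Tue, Wed ✓
Apr: 30 days, starts Thu → 5 of Thu, Fri
May: 31 days, starts Sat → 5 of Sat, Sun, Mon ✓
Jun: 30 days, starts Tue → 5 of Tue, Wed
Jul: 31 days, starts Thu → 5 of Thu, Fri, Sat
Aug: 31 days, starts Sun → 5 of Sun, Mon, Tue ✓
Sep: 30 days, starts Wed → 5 of Wed, Thu
Oct: 31 days, starts Fri → 5 of Fri, Sat, Sun
Nov: 30 days, starts Mon → 5 of Mon, Tue ✓
Dec: 31 days, starts Wed → 5 of Wed, Thu, Fri
Months with five Mondays: Mar, May, Aug, Nov.

4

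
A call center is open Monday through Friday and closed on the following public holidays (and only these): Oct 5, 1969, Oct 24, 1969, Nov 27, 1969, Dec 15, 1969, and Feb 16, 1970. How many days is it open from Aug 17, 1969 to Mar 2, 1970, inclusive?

137

Aug 17, 1969 is a Sunday.
From Aug 17, 1969 to Mar 2, 1970 is 198 days inclusive.
198 = 7 × 28 + 2, so there are 28 full weeks plus 2 extra days.
Each full week contributes 5 weekdays (Mon–Fri): 28 × 5 = 140.
The 2 extra days are Sunday, Monday — 1 of them qualifies.
Total: 140 + 1 = 141.
Holidays: Oct 5, 1969 (Sun); Oct 24, 1969 (Fri); Nov 27, 1969 (Thu); Dec 15, 1969 (Mon); Feb 16, 1970 (Mon).
4 of the 5 holidays fall on weekdays; the rest are weekends and were already excluded.
Business days: 141 − 4 = 137.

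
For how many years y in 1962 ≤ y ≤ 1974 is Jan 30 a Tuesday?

3

Day of week of January 30 in each year:
1962: Tue ✓, 1963: Wed, 1964: Thu, 1965: Sat, 1966: Sun, 1967: Mon, 1968: Tue ✓, 1969: Thu, 1970: Fri, 1971: Sat, 1972: Sun, 1973: Tue ✓, 1974: Wed
Tuesdays: 1962, 1968, 1973.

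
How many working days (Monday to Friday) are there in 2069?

261

1 January 2069 is a Tuesday.
That's 365 days from start to end, counting both.
365 = 7 × 52 + 1, so there are 52 full weeks plus 1 extra day.
Each full week contributes 5 weekdays (Mon–Fri): 52 × 5 = 260.
The 1 extra day is Tue — 1 of them qualifies.
Total: 260 + 1 = 261.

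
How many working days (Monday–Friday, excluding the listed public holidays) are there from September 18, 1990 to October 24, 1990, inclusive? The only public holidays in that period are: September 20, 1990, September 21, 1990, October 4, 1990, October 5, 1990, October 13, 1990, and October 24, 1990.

22

September 18, 1990 is a Tuesday.
That's 37 days from start to end, counting both.
37 = 7 × 5 + 2, so there are 5 full weeks plus 2 extra days.
Each full week contributes 5 weekdays (Mon–Fri): 5 × 5 = 25.
The 2 extra days are Tuesday, Wednesday — 2 of them qualify.
Total: 25 + 2 = 27.
Holidays: September 20, 1990 (Thu); September 21, 1990 (Fri); October 4, 1990 (Thu); October 5, 1990 (Fri); October 13, 1990 (Sat); October 24, 1990 (Wed).
5 of the 6 holidays fall on weekdays; the rest are weekends and were already excluded.
Business days: 27 − 5 = 22.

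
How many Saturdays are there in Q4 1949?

1 October 1949 is a Saturday.
From 1 October 1949 to 31 December 1949 is 92 days inclusive.
92 = 7 × 13 + 1, so there are 13 full weeks plus 1 extra day.
Each full week contributes one Saturday: 13 so far.
The 1 extra day is Sat — 1 of them qualifies.
Total: 13 + 1 = 14.

14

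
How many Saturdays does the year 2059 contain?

52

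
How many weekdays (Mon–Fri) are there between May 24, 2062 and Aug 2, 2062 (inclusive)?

51 weekdays

May 24, 2062 is a Wednesday.
From May 24, 2062 to Aug 2, 2062 is 71 days inclusive.
71 = 7 × 10 + 1, so there are 10 full weeks plus 1 extra day.
Each full week contributes 5 weekdays (Mon–Fri): 10 × 5 = 50.
The 1 extra day is Wed — 1 of them qualifies.
Total: 50 + 1 = 51.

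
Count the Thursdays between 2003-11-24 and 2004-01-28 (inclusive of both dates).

2003-11-24 is a Monday.
From 2003-11-24 to 2004-01-28 is 66 days inclusive.
66 = 7 × 9 + 3, so there are 9 full weeks plus 3 extra days.
Each full week contributes one Thursday: 9 so far.
The 3 extra days are Mon, Tue, Wed — none qualify.
Total: 9 + 0 = 9.

9 Thursdays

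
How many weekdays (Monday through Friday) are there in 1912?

262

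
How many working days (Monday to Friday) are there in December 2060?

1 December 2060 is a Wednesday.
The range spans 31 days (inclusive of both endpoints).
31 = 7 × 4 + 3, so there are 4 full weeks plus 3 extra days.
Each full week contributes 5 weekdays (Mon–Fri): 4 × 5 = 20.
The 3 extra days are Wednesday, Thursday, Friday — 3 of them qualify.
Total: 20 + 3 = 23.

23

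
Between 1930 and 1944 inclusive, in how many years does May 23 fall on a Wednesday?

Day of week of May 23 in each year:
1930: Fri, 1931: Sat, 1932: Mon, 1933: Tue, 1934: Wed ✓, 1935: Thu, 1936: Sat, 1937: Sun, 1938: Mon, 1939: Tue, 1940: Thu, 1941: Fri, 1942: Sat, 1943: Sun, 1944: Tue
Wednesdays: 1934.

1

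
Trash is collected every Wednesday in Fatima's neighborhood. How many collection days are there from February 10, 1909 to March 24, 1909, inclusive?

7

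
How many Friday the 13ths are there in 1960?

The 13th falls on a Friday when the month's 13th has weekday Fri.
Jan 13 is Wed; Feb 13 is Sat; Mar 13 is Sun; Apr 13 is Wed; May 13 is Fri ✓; Jun 13 is Mon; Jul 13 is Wed; Aug 13 is Sat; Sep 13 is Tue; Oct 13 is Thu; Nov 13 is Sun; Dec 13 is Tue.
Friday the 13ths: May.

1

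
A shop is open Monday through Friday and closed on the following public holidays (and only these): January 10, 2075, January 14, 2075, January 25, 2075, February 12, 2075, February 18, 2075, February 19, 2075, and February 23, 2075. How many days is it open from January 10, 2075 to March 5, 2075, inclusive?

33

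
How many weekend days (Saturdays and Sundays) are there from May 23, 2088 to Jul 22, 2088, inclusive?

17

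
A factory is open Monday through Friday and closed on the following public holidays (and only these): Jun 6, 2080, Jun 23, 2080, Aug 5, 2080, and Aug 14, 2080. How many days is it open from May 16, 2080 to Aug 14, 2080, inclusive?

May 16, 2080 is a Thursday.
That's 91 days from start to end, counting both.
91 = 7 × 13, so the span is exactly 13 full weeks.
Each full week contributes 5 weekdays (Mon–Fri): 13 × 5 = 65.
Holidays: Jun 6, 2080 (Thu); Jun 23, 2080 (Sun); Aug 5, 2080 (Mon); Aug 14, 2080 (Wed).
3 of the 4 holidays fall on weekdays; the rest are weekends and were already excluded.
Business days: 65 − 3 = 62.

62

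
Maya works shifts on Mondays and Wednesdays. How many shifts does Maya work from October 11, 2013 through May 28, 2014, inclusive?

October 11, 2013 is a Friday.
From October 11, 2013 to May 28, 2014 is 230 days inclusive.
230 = 7 × 32 + 6, so there are 32 full weeks plus 6 extra days.
Each full week contributes 2 days from the set (Mon, Wed): 32 × 2 = 64.
The 6 extra days are Friday, Saturday, Sunday, Monday, Tuesday, Wednesday — 2 of them qualify.
Total: 64 + 2 = 66.

66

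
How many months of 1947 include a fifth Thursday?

4

A month has five Thursdays exactly when Thursday falls within its first (length − 28) days.
Jan: 31 days, starts Wed → 5 of Wed, Thu, Fri ✓
Feb: 28 days, starts Sat → 5 of (none)
Mar: 31 days, starts Sat → 5 of Sat, Sun, Mon
Apr: 30 days, starts Tue → 5 of Tue, Wed
May: 31 days, starts Thu → 5 of Thu, Fri, Sat ✓
Jun: 30 days, starts Sun → 5 of Sun, Mon
Jul: 31 days, starts Tue → 5 of Tue, Wed, Thu ✓
Aug: 31 days, starts Fri → 5 of Fri, Sat, Sun
Sep: 30 days, starts Mon → 5 of Mon, Tue
Oct: 31 days, starts Wed → 5 of Wed, Thu, Fri ✓
Nov: 30 days, starts Sat → 5 of Sat, Sun
Dec: 31 days, starts Mon → 5 of Mon, Tue, Wed
Months with five Thursdays: Jan, May, Jul, Oct.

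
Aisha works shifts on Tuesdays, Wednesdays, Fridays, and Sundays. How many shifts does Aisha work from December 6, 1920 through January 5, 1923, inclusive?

435

December 6, 1920 is a Monday.
The range spans 761 days (inclusive of both endpoints).
761 = 7 × 108 + 5, so there are 108 full weeks plus 5 extra days.
Each full week contributes 4 days from the set (Tue, Wed, Fri, Sun): 108 × 4 = 432.
The 5 extra days are Mon, Tue, Wed, Thu, Fri — 3 of them qualify.
Total: 432 + 3 = 435.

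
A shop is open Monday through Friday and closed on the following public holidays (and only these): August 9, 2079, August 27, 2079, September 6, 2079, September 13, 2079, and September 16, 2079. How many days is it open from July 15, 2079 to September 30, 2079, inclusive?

July 15, 2079 is a Saturday.
That's 78 days from start to end, counting both.
78 = 7 × 11 + 1, so there are 11 full weeks plus 1 extra day.
Each full week contributes 5 weekdays (Mon–Fri): 11 × 5 = 55.
The 1 extra day is Saturday — none qualify.
Total: 55 + 0 = 55.
Holidays: August 9, 2079 (Wed); August 27, 2079 (Sun); September 6, 2079 (Wed); September 13, 2079 (Wed); September 16, 2079 (Sat).
3 of the 5 holidays fall on weekdays; the rest are weekends and were already excluded.
Business days: 55 − 3 = 52.

52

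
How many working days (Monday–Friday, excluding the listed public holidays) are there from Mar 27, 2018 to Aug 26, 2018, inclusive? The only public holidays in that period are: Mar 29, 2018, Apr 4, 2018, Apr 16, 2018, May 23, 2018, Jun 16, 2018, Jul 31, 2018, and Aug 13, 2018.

103

Mar 27, 2018 is a Tuesday.
That's 153 days from start to end, counting both.
153 = 7 × 21 + 6, so there are 21 full weeks plus 6 extra days.
Each full week contributes 5 weekdays (Mon–Fri): 21 × 5 = 105.
The 6 extra days are Tuesday, Wednesday, Thursday, Friday, Saturday, Sunday — 4 of them qualify.
Total: 105 + 4 = 109.
Holidays: Mar 29, 2018 (Thu); Apr 4, 2018 (Wed); Apr 16, 2018 (Mon); May 23, 2018 (Wed); Jun 16, 2018 (Sat); Jul 31, 2018 (Tue); Aug 13, 2018 (Mon).
6 of the 7 holidays fall on weekdays; the rest are weekends and were already excluded.
Business days: 109 − 6 = 103.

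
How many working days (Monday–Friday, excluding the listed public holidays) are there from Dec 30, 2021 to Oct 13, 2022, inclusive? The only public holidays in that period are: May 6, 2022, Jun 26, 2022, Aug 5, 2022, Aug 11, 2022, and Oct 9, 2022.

203

Dec 30, 2021 is a Thursday.
That's 288 days from start to end, counting both.
288 = 7 × 41 + 1, so there are 41 full weeks plus 1 extra day.
Each full week contributes 5 weekdays (Mon–Fri): 41 × 5 = 205.
The 1 extra day is Thu — 1 of them qualifies.
Total: 205 + 1 = 206.
Holidays: May 6, 2022 (Fri); Jun 26, 2022 (Sun); Aug 5, 2022 (Fri); Aug 11, 2022 (Thu); Oct 9, 2022 (Sun).
3 of the 5 holidays fall on weekdays; the rest are weekends and were already excluded.
Business days: 206 − 3 = 203.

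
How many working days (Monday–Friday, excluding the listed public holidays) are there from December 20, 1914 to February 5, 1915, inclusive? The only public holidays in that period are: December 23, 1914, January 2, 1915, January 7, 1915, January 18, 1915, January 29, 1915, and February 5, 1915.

December 20, 1914 is a Sunday.
From December 20, 1914 to February 5, 1915 is 48 days inclusive.
48 = 7 × 6 + 6, so there are 6 full weeks plus 6 extra days.
Each full week contributes 5 weekdays (Mon–Fri): 6 × 5 = 30.
The 6 extra days are Sunday, Monday, Tuesday, Wednesday, Thursday, Friday — 5 of them qualify.
Total: 30 + 5 = 35.
Holidays: December 23, 1914 (Wed); January 2, 1915 (Sat); January 7, 1915 (Thu); January 18, 1915 (Mon); January 29, 1915 (Fri); February 5, 1915 (Fri).
5 of the 6 holidays fall on weekdays; the rest are weekends and were already excluded.
Business days: 35 − 5 = 30.

30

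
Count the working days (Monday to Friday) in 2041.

1 January 2041 is a Tuesday.
From 1 January 2041 to 31 December 2041 is 365 days inclusive.
365 = 7 × 52 + 1, so there are 52 full weeks plus 1 extra day.
Each full week contributes 5 weekdays (Mon–Fri): 52 × 5 = 260.
The 1 extra day is Tue — 1 of them qualifies.
Total: 260 + 1 = 261.

261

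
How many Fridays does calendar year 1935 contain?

52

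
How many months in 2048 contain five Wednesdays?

5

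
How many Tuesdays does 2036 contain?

53

2036-01-01 is a Tuesday.
That's 366 days from start to end, counting both.
366 = 7 × 52 + 2, so there are 52 full weeks plus 2 extra days.
Each full week contributes one Tuesday: 52 so far.
The 2 extra days are Tue, Wed — 1 of them qualifies.
Total: 52 + 1 = 53.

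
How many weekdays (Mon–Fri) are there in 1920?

262 weekdays

1920-01-01 is a Thursday.
From 1920-01-01 to 1920-12-31 is 366 days inclusive.
366 = 7 × 52 + 2, so there are 52 full weeks plus 2 extra days.
Each full week contributes 5 weekdays (Mon–Fri): 52 × 5 = 260.
The 2 extra days are Thu, Fri — 2 of them qualify.
Total: 260 + 2 = 262.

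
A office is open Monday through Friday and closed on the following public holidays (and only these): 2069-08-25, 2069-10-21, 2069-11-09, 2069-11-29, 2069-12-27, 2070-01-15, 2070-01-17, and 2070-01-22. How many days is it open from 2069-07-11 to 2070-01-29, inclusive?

139 business days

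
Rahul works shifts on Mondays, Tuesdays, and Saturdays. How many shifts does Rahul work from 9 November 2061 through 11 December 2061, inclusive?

13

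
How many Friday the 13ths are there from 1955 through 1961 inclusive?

Friday-the-13ths by year:
1955: May
1956: Jan, Apr, Jul
1957: Sep, Dec
1958: Jun
1959: Feb, Mar, Nov
1960: May
1961: Jan, Oct

13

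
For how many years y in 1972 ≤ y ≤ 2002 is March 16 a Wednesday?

Day of week of March 16 in each year:
1972: Thu, 1973: Fri, 1974: Sat, 1975: Sun, 1976: Tue, 1977: Wed ✓, 1978: Thu, 1979: Fri, 1980: Sun, 1981: Mon, 1982: Tue, 1983: Wed ✓, 1984: Fri, 1985: Sat, 1986: Sun, 1987: Mon, 1988: Wed ✓, 1989: Thu, 1990: Fri, 1991: Sat, 1992: Mon, 1993: Tue, 1994: Wed ✓, 1995: Thu, 1996: Sat, 1997: Sun, 1998: Mon, 1999: Tue, 2000: Thu, 2001: Fri, 2002: Sat
Wednesdays: 1977, 1983, 1988, 1994.

4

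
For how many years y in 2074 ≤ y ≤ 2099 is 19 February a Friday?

Day of week of February 19 in each year:
2074: Mon, 2075: Tue, 2076: Wed, 2077: Fri ✓, 2078: Sat, 2079: Sun, 2080: Mon, 2081: Wed, 2082: Thu, 2083: Fri ✓, 2084: Sat, 2085: Mon, 2086: Tue, 2087: Wed, 2088: Thu, 2089: Sat, 2090: Sun, 2091: Mon, 2092: Tue, 2093: Thu, 2094: Fri ✓, 2095: Sat, 2096: Sun, 2097: Tue, 2098: Wed, 2099: Thu
Fridays: 2077, 2083, 2094.

3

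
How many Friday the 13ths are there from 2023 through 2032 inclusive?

17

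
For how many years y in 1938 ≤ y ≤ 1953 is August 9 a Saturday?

3

Day of week of August 9 in each year:
1938: Tue, 1939: Wed, 1940: Fri, 1941: Sat ✓, 1942: Sun, 1943: Mon, 1944: Wed, 1945: Thu, 1946: Fri, 1947: Sat ✓, 1948: Mon, 1949: Tue, 1950: Wed, 1951: Thu, 1952: Sat ✓, 1953: Sun
Saturdays: 1941, 1947, 1952.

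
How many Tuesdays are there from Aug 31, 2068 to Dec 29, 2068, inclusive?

Aug 31, 2068 is a Friday.
The range spans 121 days (inclusive of both endpoints).
121 = 7 × 17 + 2, so there are 17 full weeks plus 2 extra days.
Each full week contributes one Tuesday: 17 so far.
The 2 extra days are Fri, Sat — none qualify.
Total: 17 + 0 = 17.

17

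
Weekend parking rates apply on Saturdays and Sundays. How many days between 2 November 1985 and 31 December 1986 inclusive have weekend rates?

122

2 November 1985 is a Saturday.
That's 425 days from start to end, counting both.
425 = 7 × 60 + 5, so there are 60 full weeks plus 5 extra days.
Each full week contributes 2 weekend days (Sat, Sun): 60 × 2 = 120.
The 5 extra days are Saturday, Sunday, Monday, Tuesday, Wednesday — 2 of them qualify.
Total: 120 + 2 = 122.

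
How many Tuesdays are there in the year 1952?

Jan 1, 1952 is a Tuesday.
The range spans 366 days (inclusive of both endpoints).
366 = 7 × 52 + 2, so there are 52 full weeks plus 2 extra days.
Each full week contributes one Tuesday: 52 so far.
The 2 extra days are Tue, Wed — 1 of them qualifies.
Total: 52 + 1 = 53.

53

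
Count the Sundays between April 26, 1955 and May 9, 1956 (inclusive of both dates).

April 26, 1955 is a Tuesday.
The range spans 380 days (inclusive of both endpoints).
380 = 7 × 54 + 2, so there are 54 full weeks plus 2 extra days.
Each full week contributes one Sunday: 54 so far.
The 2 extra days are Tue, Wed — none qualify.
Total: 54 + 0 = 54.

54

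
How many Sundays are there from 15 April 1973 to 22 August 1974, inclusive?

71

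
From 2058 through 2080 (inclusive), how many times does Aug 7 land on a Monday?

3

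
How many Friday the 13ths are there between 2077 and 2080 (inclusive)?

6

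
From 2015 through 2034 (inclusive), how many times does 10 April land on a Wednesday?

3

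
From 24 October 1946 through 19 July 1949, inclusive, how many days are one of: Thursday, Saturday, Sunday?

24 October 1946 is a Thursday.
From 24 October 1946 to 19 July 1949 is 1000 days inclusive.
1000 = 7 × 142 + 6, so there are 142 full weeks plus 6 extra days.
Each full week contributes 3 days from the set (Thu, Sat, Sun): 142 × 3 = 426.
The 6 extra days are Thursday, Friday, Saturday, Sunday, Monday, Tuesday — 3 of them qualify.
Total: 426 + 3 = 429.

429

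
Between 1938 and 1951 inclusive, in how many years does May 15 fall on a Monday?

Day of week of May 15 in each year:
1938: Sun, 1939: Mon ✓, 1940: Wed, 1941: Thu, 1942: Fri, 1943: Sat, 1944: Mon ✓, 1945: Tue, 1946: Wed, 1947: Thu, 1948: Sat, 1949: Sun, 1950: Mon ✓, 1951: Tue
Mondays: 1939, 1944, 1950.

3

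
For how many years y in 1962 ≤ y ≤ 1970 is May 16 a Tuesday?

1

Day of week of May 16 in each year:
1962: Wed, 1963: Thu, 1964: Sat, 1965: Sun, 1966: Mon, 1967: Tue ✓, 1968: Thu, 1969: Fri, 1970: Sat
Tuesdays: 1967.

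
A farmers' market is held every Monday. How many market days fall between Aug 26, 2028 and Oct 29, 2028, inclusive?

Aug 26, 2028 is a Saturday.
From Aug 26, 2028 to Oct 29, 2028 is 65 days inclusive.
65 = 7 × 9 + 2, so there are 9 full weeks plus 2 extra days.
Each full week contributes one Monday: 9 so far.
The 2 extra days are Saturday, Sunday — none qualify.
Total: 9 + 0 = 9.

9 Mondays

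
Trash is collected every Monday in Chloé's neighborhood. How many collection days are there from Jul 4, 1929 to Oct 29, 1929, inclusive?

17 Mondays

Jul 4, 1929 is a Thursday.
From Jul 4, 1929 to Oct 29, 1929 is 118 days inclusive.
118 = 7 × 16 + 6, so there are 16 full weeks plus 6 extra days.
Each full week contributes one Monday: 16 so far.
The 6 extra days are Thursday, Friday, Saturday, Sunday, Monday, Tuesday — 1 of them qualifies.
Total: 16 + 1 = 17.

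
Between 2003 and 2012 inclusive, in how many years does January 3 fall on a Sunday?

1

Day of week of January 3 in each year:
2003: Fri, 2004: Sat, 2005: Mon, 2006: Tue, 2007: Wed, 2008: Thu, 2009: Sat, 2010: Sun ✓, 2011: Mon, 2012: Tue
Sundays: 2010.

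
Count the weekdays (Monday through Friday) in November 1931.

November 1, 1931 is a Sunday.
The range spans 30 days (inclusive of both endpoints).
30 = 7 × 4 + 2, so there are 4 full weeks plus 2 extra days.
Each full week contributes 5 weekdays (Mon–Fri): 4 × 5 = 20.
The 2 extra days are Sun, Mon — 1 of them qualifies.
Total: 20 + 1 = 21.

21 weekdays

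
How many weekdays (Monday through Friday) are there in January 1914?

22 weekdays

January 1, 1914 is a Thursday.
From January 1, 1914 to January 31, 1914 is 31 days inclusive.
31 = 7 × 4 + 3, so there are 4 full weeks plus 3 extra days.
Each full week contributes 5 weekdays (Mon–Fri): 4 × 5 = 20.
The 3 extra days are Thursday, Friday, Saturday — 2 of them qualify.
Total: 20 + 2 = 22.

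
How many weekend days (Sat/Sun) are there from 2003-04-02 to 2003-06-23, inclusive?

2003-04-02 is a Wednesday.
The range spans 83 days (inclusive of both endpoints).
83 = 7 × 11 + 6, so there are 11 full weeks plus 6 extra days.
Each full week contributes 2 weekend days (Sat, Sun): 11 × 2 = 22.
The 6 extra days are Wed, Thu, Fri, Sat, Sun, Mon — 2 of them qualify.
Total: 22 + 2 = 24.

24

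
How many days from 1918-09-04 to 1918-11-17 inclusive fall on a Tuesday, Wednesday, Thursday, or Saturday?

43

1918-09-04 is a Wednesday.
That's 75 days from start to end, counting both.
75 = 7 × 10 + 5, so there are 10 full weeks plus 5 extra days.
Each full week contributes 4 days from the set (Tue, Wed, Thu, Sat): 10 × 4 = 40.
The 5 extra days are Wed, Thu, Fri, Sat, Sun — 3 of them qualify.
Total: 40 + 3 = 43.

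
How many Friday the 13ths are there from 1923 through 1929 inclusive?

13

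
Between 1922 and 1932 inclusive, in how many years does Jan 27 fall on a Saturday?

1

Day of week of January 27 in each year:
1922: Fri, 1923: Sat ✓, 1924: Sun, 1925: Tue, 1926: Wed, 1927: Thu, 1928: Fri, 1929: Sun, 1930: Mon, 1931: Tue, 1932: Wed
Saturdays: 1923.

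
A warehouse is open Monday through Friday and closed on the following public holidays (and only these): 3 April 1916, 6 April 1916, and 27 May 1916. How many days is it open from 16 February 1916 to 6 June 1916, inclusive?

16 February 1916 is a Wednesday.
From 16 February 1916 to 6 June 1916 is 112 days inclusive.
112 = 7 × 16, so the span is exactly 16 full weeks.
Each full week contributes 5 weekdays (Mon–Fri): 16 × 5 = 80.
Holidays: 3 April 1916 (Mon); 6 April 1916 (Thu); 27 May 1916 (Sat).
2 of the 3 holidays fall on weekdays; the rest are weekends and were already excluded.
Business days: 80 − 2 = 78.

78 working days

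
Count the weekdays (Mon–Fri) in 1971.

1971-01-01 is a Friday.
The range spans 365 days (inclusive of both endpoints).
365 = 7 × 52 + 1, so there are 52 full weeks plus 1 extra day.
Each full week contributes 5 weekdays (Mon–Fri): 52 × 5 = 260.
The 1 extra day is Friday — 1 of them qualifies.
Total: 260 + 1 = 261.

261 weekdays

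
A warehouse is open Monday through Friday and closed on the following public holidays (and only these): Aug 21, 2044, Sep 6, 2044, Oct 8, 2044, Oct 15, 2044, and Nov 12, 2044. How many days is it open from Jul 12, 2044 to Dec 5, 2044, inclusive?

Jul 12, 2044 is a Tuesday.
From Jul 12, 2044 to Dec 5, 2044 is 147 days inclusive.
147 = 7 × 21, so the span is exactly 21 full weeks.
Each full week contributes 5 weekdays (Mon–Fri): 21 × 5 = 105.
Holidays: Aug 21, 2044 (Sun); Sep 6, 2044 (Tue); Oct 8, 2044 (Sat); Oct 15, 2044 (Sat); Nov 12, 2044 (Sat).
1 of the 5 holidays fall on weekdays; the rest are weekends and were already excluded.
Business days: 105 − 1 = 104.

104 business days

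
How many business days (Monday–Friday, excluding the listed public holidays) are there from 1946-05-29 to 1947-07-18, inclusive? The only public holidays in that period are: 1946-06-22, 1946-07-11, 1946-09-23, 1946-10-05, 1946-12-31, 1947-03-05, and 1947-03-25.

293

1946-05-29 is a Wednesday.
That's 416 days from start to end, counting both.
416 = 7 × 59 + 3, so there are 59 full weeks plus 3 extra days.
Each full week contributes 5 weekdays (Mon–Fri): 59 × 5 = 295.
The 3 extra days are Wednesday, Thursday, Friday — 3 of them qualify.
Total: 295 + 3 = 298.
Holidays: 1946-06-22 (Sat); 1946-07-11 (Thu); 1946-09-23 (Mon); 1946-10-05 (Sat); 1946-12-31 (Tue); 1947-03-05 (Wed); 1947-03-25 (Tue).
5 of the 7 holidays fall on weekdays; the rest are weekends and were already excluded.
Business days: 298 − 5 = 293.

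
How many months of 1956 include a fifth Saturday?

A month has five Saturdays exactly when Saturday falls within its first (length − 28) days.
Jan: 31 days, starts Sun → 5 of Sun, Mon, Tue
Feb: 29 days, starts Wed → 5 of Wed
Mar: 31 days, starts Thu → 5 of Thu, Fri, Sat ✓
Apr: 30 days, starts Sun → 5 of Sun, Mon
May: 31 days, starts Tue → 5 of Tue, Wed, Thu
Jun: 30 days, starts Fri → 5 of Fri, Sat ✓
Jul: 31 days, starts Sun → 5 of Sun, Mon, Tue
Aug: 31 days, starts Wed → 5 of Wed, Thu, Fri
Sep: 30 days, starts Sat → 5 of Sat, Sun ✓
Oct: 31 days, starts Mon → 5 of Mon, Tue, Wed
Nov: 30 days, starts Thu → 5 of Thu, Fri
Dec: 31 days, starts Sat → 5 of Sat, Sun, Mon ✓
Months with five Saturdays: Mar, Jun, Sep, Dec.

4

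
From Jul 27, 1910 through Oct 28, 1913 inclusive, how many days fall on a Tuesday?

170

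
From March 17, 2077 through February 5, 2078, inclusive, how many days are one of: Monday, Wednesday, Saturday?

140

March 17, 2077 is a Wednesday.
That's 326 days from start to end, counting both.
326 = 7 × 46 + 4, so there are 46 full weeks plus 4 extra days.
Each full week contributes 3 days from the set (Mon, Wed, Sat): 46 × 3 = 138.
The 4 extra days are Wed, Thu, Fri, Sat — 2 of them qualify.
Total: 138 + 2 = 140.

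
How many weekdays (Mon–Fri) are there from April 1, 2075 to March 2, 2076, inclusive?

241 weekdays

April 1, 2075 is a Monday.
From April 1, 2075 to March 2, 2076 is 337 days inclusive.
337 = 7 × 48 + 1, so there are 48 full weeks plus 1 extra day.
Each full week contributes 5 weekdays (Mon–Fri): 48 × 5 = 240.
The 1 extra day is Mon — 1 of them qualifies.
Total: 240 + 1 = 241.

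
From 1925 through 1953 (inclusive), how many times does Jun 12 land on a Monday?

4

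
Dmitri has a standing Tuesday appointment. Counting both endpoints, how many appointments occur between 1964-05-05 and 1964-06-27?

8 Tuesdays

1964-05-05 is a Tuesday.
That's 54 days from start to end, counting both.
54 = 7 × 7 + 5, so there are 7 full weeks plus 5 extra days.
Each full week contributes one Tuesday: 7 so far.
The 5 extra days are Tue, Wed, Thu, Fri, Sat — 1 of them qualifies.
Total: 7 + 1 = 8.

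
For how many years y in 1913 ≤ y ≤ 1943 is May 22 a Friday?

Day of week of May 22 in each year:
1913: Thu, 1914: Fri ✓, 1915: Sat, 1916: Mon, 1917: Tue, 1918: Wed, 1919: Thu, 1920: Sat, 1921: Sun, 1922: Mon, 1923: Tue, 1924: Thu, 1925: Fri ✓, 1926: Sat, 1927: Sun, 1928: Tue, 1929: Wed, 1930: Thu, 1931: Fri ✓, 1932: Sun, 1933: Mon, 1934: Tue, 1935: Wed, 1936: Fri ✓, 1937: Sat, 1938: Sun, 1939: Mon, 1940: Wed, 1941: Thu, 1942: Fri ✓, 1943: Sat
Fridays: 1914, 1925, 1931, 1936, 1942.

5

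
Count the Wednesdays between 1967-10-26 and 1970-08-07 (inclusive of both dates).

1967-10-26 is a Thursday.
From 1967-10-26 to 1970-08-07 is 1017 days inclusive.
1017 = 7 × 145 + 2, so there are 145 full weeks plus 2 extra days.
Each full week contributes one Wednesday: 145 so far.
The 2 extra days are Thu, Fri — none qualify.
Total: 145 + 0 = 145.

145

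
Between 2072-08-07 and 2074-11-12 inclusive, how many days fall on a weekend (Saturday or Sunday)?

237

2072-08-07 is a Sunday.
The range spans 828 days (inclusive of both endpoints).
828 = 7 × 118 + 2, so there are 118 full weeks plus 2 extra days.
Each full week contributes 2 weekend days (Sat, Sun): 118 × 2 = 236.
The 2 extra days are Sun, Mon — 1 of them qualifies.
Total: 236 + 1 = 237.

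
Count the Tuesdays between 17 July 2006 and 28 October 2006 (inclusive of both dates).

15 Tuesdays

17 July 2006 is a Monday.
That's 104 days from start to end, counting both.
104 = 7 × 14 + 6, so there are 14 full weeks plus 6 extra days.
Each full week contributes one Tuesday: 14 so far.
The 6 extra days are Monday, Tuesday, Wednesday, Thursday, Friday, Saturday — 1 of them qualifies.
Total: 14 + 1 = 15.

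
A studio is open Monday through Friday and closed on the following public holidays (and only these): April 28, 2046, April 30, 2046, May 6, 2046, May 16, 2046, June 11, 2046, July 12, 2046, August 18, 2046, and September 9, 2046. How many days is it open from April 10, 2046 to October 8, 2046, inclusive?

126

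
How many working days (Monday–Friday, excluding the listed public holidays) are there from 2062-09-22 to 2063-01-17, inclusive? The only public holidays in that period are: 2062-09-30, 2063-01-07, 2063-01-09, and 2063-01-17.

82 working days

2062-09-22 is a Friday.
From 2062-09-22 to 2063-01-17 is 118 days inclusive.
118 = 7 × 16 + 6, so there are 16 full weeks plus 6 extra days.
Each full week contributes 5 weekdays (Mon–Fri): 16 × 5 = 80.
The 6 extra days are Fri, Sat, Sun, Mon, Tue, Wed — 4 of them qualify.
Total: 80 + 4 = 84.
Holidays: 2062-09-30 (Sat); 2063-01-07 (Sun); 2063-01-09 (Tue); 2063-01-17 (Wed).
2 of the 4 holidays fall on weekdays; the rest are weekends and were already excluded.
Business days: 84 − 2 = 82.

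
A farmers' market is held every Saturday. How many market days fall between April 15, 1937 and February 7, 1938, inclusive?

43

April 15, 1937 is a Thursday.
That's 299 days from start to end, counting both.
299 = 7 × 42 + 5, so there are 42 full weeks plus 5 extra days.
Each full week contributes one Saturday: 42 so far.
The 5 extra days are Thursday, Friday, Saturday, Sunday, Monday — 1 of them qualifies.
Total: 42 + 1 = 43.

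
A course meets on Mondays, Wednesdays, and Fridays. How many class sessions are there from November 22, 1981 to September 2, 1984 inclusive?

435

November 22, 1981 is a Sunday.
The range spans 1016 days (inclusive of both endpoints).
1016 = 7 × 145 + 1, so there are 145 full weeks plus 1 extra day.
Each full week contributes 3 days from the set (Mon, Wed, Fri): 145 × 3 = 435.
The 1 extra day is Sunday — none qualify.
Total: 435 + 0 = 435.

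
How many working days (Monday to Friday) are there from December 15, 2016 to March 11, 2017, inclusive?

62 weekdays

December 15, 2016 is a Thursday.
From December 15, 2016 to March 11, 2017 is 87 days inclusive.
87 = 7 × 12 + 3, so there are 12 full weeks plus 3 extra days.
Each full week contributes 5 weekdays (Mon–Fri): 12 × 5 = 60.
The 3 extra days are Thu, Fri, Sat — 2 of them qualify.
Total: 60 + 2 = 62.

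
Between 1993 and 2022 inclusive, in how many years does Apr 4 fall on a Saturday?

4

Day of week of April 4 in each year:
1993: Sun, 1994: Mon, 1995: Tue, 1996: Thu, 1997: Fri, 1998: Sat ✓, 1999: Sun, 2000: Tue, 2001: Wed, 2002: Thu, 2003: Fri, 2004: Sun, 2005: Mon, 2006: Tue, 2007: Wed, 2008: Fri, 2009: Sat ✓, 2010: Sun, 2011: Mon, 2012: Wed, 2013: Thu, 2014: Fri, 2015: Sat ✓, 2016: Mon, 2017: Tue, 2018: Wed, 2019: Thu, 2020: Sat ✓, 2021: Sun, 2022: Mon
Saturdays: 1998, 2009, 2015, 2020.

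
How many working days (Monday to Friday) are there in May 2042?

22 weekdays

1 May 2042 is a Thursday.
That's 31 days from start to end, counting both.
31 = 7 × 4 + 3, so there are 4 full weeks plus 3 extra days.
Each full week contributes 5 weekdays (Mon–Fri): 4 × 5 = 20.
The 3 extra days are Thu, Fri, Sat — 2 of them qualify.
Total: 20 + 2 = 22.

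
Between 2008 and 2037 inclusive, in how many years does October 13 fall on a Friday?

Day of week of October 13 in each year:
2008: Mon, 2009: Tue, 2010: Wed, 2011: Thu, 2012: Sat, 2013: Sun, 2014: Mon, 2015: Tue, 2016: Thu, 2017: Fri ✓, 2018: Sat, 2019: Sun, 2020: Tue, 2021: Wed, 2022: Thu, 2023: Fri ✓, 2024: Sun, 2025: Mon, 2026: Tue, 2027: Wed, 2028: Fri ✓, 2029: Sat, 2030: Sun, 2031: Mon, 2032: Wed, 2033: Thu, 2034: Fri ✓, 2035: Sat, 2036: Mon, 2037: Tue
Fridays: 2017, 2023, 2028, 2034.

4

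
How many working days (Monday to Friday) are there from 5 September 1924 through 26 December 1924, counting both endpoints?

5 September 1924 is a Friday.
From 5 September 1924 to 26 December 1924 is 113 days inclusive.
113 = 7 × 16 + 1, so there are 16 full weeks plus 1 extra day.
Each full week contributes 5 weekdays (Mon–Fri): 16 × 5 = 80.
The 1 extra day is Friday — 1 of them qualifies.
Total: 80 + 1 = 81.

81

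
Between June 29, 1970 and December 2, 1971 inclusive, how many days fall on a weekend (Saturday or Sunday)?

June 29, 1970 is a Monday.
From June 29, 1970 to December 2, 1971 is 522 days inclusive.
522 = 7 × 74 + 4, so there are 74 full weeks plus 4 extra days.
Each full week contributes 2 weekend days (Sat, Sun): 74 × 2 = 148.
The 4 extra days are Mon, Tue, Wed, Thu — none qualify.
Total: 148 + 0 = 148.

148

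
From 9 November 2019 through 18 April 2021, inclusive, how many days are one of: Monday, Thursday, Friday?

225

9 November 2019 is a Saturday.
From 9 November 2019 to 18 April 2021 is 527 days inclusive.
527 = 7 × 75 + 2, so there are 75 full weeks plus 2 extra days.
Each full week contributes 3 days from the set (Mon, Thu, Fri): 75 × 3 = 225.
The 2 extra days are Sat, Sun — none qualify.
Total: 225 + 0 = 225.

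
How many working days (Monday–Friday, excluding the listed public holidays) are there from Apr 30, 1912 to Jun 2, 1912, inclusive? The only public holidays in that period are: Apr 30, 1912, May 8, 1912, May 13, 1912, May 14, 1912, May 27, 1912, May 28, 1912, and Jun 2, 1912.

Apr 30, 1912 is a Tuesday.
From Apr 30, 1912 to Jun 2, 1912 is 34 days inclusive.
34 = 7 × 4 + 6, so there are 4 full weeks plus 6 extra days.
Each full week contributes 5 weekdays (Mon–Fri): 4 × 5 = 20.
The 6 extra days are Tuesday, Wednesday, Thursday, Friday, Saturday, Sunday — 4 of them qualify.
Total: 20 + 4 = 24.
Holidays: Apr 30, 1912 (Tue); May 8, 1912 (Wed); May 13, 1912 (Mon); May 14, 1912 (Tue); May 27, 1912 (Mon); May 28, 1912 (Tue); Jun 2, 1912 (Sun).
6 of the 7 holidays fall on weekdays; the rest are weekends and were already excluded.
Business days: 24 − 6 = 18.

18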